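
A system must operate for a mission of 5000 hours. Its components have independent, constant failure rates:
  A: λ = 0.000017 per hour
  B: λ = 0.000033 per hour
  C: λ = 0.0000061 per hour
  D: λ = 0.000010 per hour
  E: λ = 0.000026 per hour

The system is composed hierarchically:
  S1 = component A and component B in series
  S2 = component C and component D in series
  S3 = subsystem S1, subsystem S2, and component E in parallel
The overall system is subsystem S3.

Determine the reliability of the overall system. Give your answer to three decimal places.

R(A) = exp(−0.000017 × 5000) = 0.91851
R(B) = exp(−0.000033 × 5000) = 0.84789
R(C) = exp(−0.0000061 × 5000) = 0.96996
R(D) = exp(−0.000010 × 5000) = 0.95123
R(E) = exp(−0.000026 × 5000) = 0.87810
Series (A and B): 0.91851 × 0.84789 = 0.77880
Series (C and D): 0.96996 × 0.95123 = 0.92266
Parallel ([0.77880], [0.92266], and E): 1 − (1 − 0.77880)(1 − 0.92266)(1 − 0.87810) = 0.998

0.998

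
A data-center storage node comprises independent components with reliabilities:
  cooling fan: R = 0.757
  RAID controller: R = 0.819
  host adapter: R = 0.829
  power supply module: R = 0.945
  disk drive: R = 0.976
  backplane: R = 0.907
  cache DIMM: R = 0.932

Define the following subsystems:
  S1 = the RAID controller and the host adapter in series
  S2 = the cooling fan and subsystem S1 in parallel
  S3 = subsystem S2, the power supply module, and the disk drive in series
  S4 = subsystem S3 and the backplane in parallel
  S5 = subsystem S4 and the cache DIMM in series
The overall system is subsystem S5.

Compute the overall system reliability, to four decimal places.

0.9190

Series (RAID controller and host adapter): 0.819000 × 0.829000 = 0.678951
Parallel (cooling fan and [0.678951]): 1 − (1 − 0.757000)(1 − 0.678951) = 0.921985
Series ([0.921985], power supply module, and disk drive): 0.921985 × 0.945000 × 0.976000 = 0.850365
Parallel ([0.850365] and backplane): 1 − (1 − 0.850365)(1 − 0.907000) = 0.986084
Series ([0.986084] and cache DIMM): 0.986084 × 0.932000 = 0.9190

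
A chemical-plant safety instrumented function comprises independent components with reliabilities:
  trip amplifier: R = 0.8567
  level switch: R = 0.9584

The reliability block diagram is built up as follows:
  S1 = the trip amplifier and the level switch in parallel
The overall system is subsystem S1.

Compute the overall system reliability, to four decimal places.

Parallel (trip amplifier and level switch): 1 − (1 − 0.856700)(1 − 0.958400) = 0.9940

0.9940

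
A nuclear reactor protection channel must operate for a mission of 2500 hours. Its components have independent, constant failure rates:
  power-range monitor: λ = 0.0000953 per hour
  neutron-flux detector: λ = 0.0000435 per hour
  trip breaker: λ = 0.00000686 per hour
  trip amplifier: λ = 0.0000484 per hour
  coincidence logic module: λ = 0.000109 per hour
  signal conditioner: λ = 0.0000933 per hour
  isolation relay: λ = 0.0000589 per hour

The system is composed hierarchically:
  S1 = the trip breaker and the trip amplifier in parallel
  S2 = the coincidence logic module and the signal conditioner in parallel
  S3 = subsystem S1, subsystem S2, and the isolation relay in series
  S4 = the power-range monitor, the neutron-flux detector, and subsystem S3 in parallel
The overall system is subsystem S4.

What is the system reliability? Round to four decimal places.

R(power-range monitor) = exp(−0.0000953 × 2500) = 0.788006
R(neutron-flux detector) = exp(−0.0000435 × 2500) = 0.896955
R(trip breaker) = exp(−0.00000686 × 2500) = 0.982996
R(trip amplifier) = exp(−0.0000484 × 2500) = 0.886034
R(coincidence logic module) = exp(−0.000109 × 2500) = 0.761473
R(signal conditioner) = exp(−0.0000933 × 2500) = 0.791956
R(isolation relay) = exp(−0.0000589 × 2500) = 0.863078
Parallel (trip breaker and trip amplifier): 1 − (1 − 0.982996)(1 − 0.886034) = 0.998062
Parallel (coincidence logic module and signal conditioner): 1 − (1 − 0.761473)(1 − 0.791956) = 0.950376
Series ([0.998062], [0.950376], and isolation relay): 0.998062 × 0.950376 × 0.863078 = 0.818659
Parallel (power-range monitor, neutron-flux detector, and [0.818659]): 1 − (1 − 0.788006)(1 − 0.896955)(1 − 0.818659) = 0.9960

0.9960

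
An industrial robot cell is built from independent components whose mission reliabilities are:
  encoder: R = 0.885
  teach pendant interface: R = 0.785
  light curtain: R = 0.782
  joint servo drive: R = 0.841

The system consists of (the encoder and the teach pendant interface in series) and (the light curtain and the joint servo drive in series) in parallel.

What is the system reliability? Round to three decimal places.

0.895

Series (encoder and teach pendant interface): 0.88500 × 0.78500 = 0.69473
Series (light curtain and joint servo drive): 0.78200 × 0.84100 = 0.65766
Parallel ([0.69473] and [0.65766]): 1 − (1 − 0.69473)(1 − 0.65766) = 0.895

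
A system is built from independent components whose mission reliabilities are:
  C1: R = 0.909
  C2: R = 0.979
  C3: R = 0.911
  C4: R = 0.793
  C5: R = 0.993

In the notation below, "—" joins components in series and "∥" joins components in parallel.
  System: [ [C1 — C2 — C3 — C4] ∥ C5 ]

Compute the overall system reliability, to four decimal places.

0.9975

Series (C1, C2, C3, and C4): 0.909000 × 0.979000 × 0.911000 × 0.793000 = 0.642892
Parallel ([0.642892] and C5): 1 − (1 − 0.642892)(1 − 0.993000) = 0.9975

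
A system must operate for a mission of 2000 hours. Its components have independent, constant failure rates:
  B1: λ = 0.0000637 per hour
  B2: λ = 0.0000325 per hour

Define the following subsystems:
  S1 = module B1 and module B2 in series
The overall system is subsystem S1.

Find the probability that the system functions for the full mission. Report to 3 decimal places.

R(B1) = exp(−0.0000637 × 2000) = 0.88038
R(B2) = exp(−0.0000325 × 2000) = 0.93707
Series (B1 and B2): 0.88038 × 0.93707 = 0.825

0.825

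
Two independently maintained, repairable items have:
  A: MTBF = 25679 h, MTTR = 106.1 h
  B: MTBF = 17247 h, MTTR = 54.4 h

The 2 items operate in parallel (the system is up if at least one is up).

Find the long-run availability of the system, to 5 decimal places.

0.99999

A(A) = MTBF/(MTBF+MTTR) = 25679/(25679+106.1) = 0.995885
A(B) = MTBF/(MTBF+MTTR) = 17247/(17247+54.4) = 0.996856
Parallel availability: 1 − (1 − 0.995885)(1 − 0.996856) = 0.99999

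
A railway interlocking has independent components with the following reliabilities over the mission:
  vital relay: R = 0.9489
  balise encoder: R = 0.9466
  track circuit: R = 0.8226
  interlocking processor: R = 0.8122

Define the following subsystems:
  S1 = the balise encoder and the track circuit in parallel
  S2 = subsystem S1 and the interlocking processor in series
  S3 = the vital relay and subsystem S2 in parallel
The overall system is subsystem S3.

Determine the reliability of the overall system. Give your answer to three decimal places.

0.990

Parallel (balise encoder and track circuit): 1 − (1 − 0.94660)(1 − 0.82260) = 0.99053
Series ([0.99053] and interlocking processor): 0.99053 × 0.81220 = 0.80451
Parallel (vital relay and [0.80451]): 1 − (1 − 0.94890)(1 − 0.80451) = 0.990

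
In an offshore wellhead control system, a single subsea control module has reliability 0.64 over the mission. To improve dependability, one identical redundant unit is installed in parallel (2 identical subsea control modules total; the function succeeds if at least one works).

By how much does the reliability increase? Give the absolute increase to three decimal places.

0.230

R_before = 0.64
R_after = 1 − (1 − 0.64)^2 = 0.870
ΔR = 0.870 − 0.64 = 0.230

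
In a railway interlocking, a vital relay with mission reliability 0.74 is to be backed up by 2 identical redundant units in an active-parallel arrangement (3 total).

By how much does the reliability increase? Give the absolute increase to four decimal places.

R_before = 0.74
R_after = 1 − (1 − 0.74)^3 = 0.9824
ΔR = 0.9824 − 0.74 = 0.2424

0.2424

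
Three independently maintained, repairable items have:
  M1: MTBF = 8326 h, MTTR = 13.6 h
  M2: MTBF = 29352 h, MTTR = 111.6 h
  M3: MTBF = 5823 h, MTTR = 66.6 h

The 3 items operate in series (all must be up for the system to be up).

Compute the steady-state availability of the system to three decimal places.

0.983

A(M1) = MTBF/(MTBF+MTTR) = 8326/(8326+13.6) = 0.998369
A(M2) = MTBF/(MTBF+MTTR) = 29352/(29352+111.6) = 0.996212
A(M3) = MTBF/(MTBF+MTTR) = 5823/(5823+66.6) = 0.988692
Series availability: 0.998369 × 0.996212 × 0.988692 = 0.983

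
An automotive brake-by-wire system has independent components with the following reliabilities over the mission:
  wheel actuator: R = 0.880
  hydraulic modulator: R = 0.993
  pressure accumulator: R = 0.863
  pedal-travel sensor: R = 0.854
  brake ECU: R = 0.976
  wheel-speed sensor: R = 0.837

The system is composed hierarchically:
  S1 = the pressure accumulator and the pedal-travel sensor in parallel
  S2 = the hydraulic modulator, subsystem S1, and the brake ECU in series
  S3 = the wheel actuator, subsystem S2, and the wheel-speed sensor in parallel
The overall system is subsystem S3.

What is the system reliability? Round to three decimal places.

Parallel (pressure accumulator and pedal-travel sensor): 1 − (1 − 0.86300)(1 − 0.85400) = 0.98000
Series (hydraulic modulator, [0.98000], and brake ECU): 0.99300 × 0.98000 × 0.97600 = 0.94978
Parallel (wheel actuator, [0.94978], and wheel-speed sensor): 1 − (1 − 0.88000)(1 − 0.94978)(1 − 0.83700) = 0.999

0.999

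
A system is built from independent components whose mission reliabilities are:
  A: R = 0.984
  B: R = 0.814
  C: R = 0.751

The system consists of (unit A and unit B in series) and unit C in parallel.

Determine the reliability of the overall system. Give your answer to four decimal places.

Series (A and B): 0.984000 × 0.814000 = 0.800976
Parallel ([0.800976] and C): 1 − (1 − 0.800976)(1 − 0.751000) = 0.9504

0.9504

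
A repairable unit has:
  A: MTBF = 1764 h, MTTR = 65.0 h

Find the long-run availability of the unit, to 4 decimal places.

A(A) = MTBF/(MTBF+MTTR) = 1764/(1764+65.0) = 0.9645

0.9645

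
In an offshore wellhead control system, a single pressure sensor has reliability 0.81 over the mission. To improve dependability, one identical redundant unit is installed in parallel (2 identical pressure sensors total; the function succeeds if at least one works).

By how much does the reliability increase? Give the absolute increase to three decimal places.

R_before = 0.81
R_after = 1 − (1 − 0.81)^2 = 0.964
ΔR = 0.964 − 0.81 = 0.154

0.154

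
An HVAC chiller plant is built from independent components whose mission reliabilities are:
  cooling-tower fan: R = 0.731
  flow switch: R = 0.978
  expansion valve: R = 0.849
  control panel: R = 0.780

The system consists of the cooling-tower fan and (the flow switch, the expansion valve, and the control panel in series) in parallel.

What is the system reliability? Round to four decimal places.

Series (flow switch, expansion valve, and control panel): 0.978000 × 0.849000 × 0.780000 = 0.647651
Parallel (cooling-tower fan and [0.647651]): 1 − (1 − 0.731000)(1 − 0.647651) = 0.9052

0.9052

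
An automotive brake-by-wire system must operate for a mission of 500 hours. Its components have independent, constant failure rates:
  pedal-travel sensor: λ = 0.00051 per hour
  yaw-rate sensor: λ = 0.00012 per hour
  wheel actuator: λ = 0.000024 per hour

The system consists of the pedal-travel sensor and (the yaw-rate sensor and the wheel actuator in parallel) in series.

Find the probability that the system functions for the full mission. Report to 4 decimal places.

R(pedal-travel sensor) = exp(−0.00051 × 500) = 0.774916
R(yaw-rate sensor) = exp(−0.00012 × 500) = 0.941765
R(wheel actuator) = exp(−0.000024 × 500) = 0.988072
Parallel (yaw-rate sensor and wheel actuator): 1 − (1 − 0.941765)(1 − 0.988072) = 0.999305
Series (pedal-travel sensor and [0.999305]): 0.774916 × 0.999305 = 0.7744

0.7744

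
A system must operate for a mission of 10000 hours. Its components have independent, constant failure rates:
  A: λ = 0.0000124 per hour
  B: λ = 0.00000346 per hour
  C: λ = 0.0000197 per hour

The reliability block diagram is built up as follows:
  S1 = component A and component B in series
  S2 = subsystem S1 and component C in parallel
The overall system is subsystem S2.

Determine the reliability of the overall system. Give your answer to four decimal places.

R(A) = exp(−0.0000124 × 10000) = 0.883380
R(B) = exp(−0.00000346 × 10000) = 0.965992
R(C) = exp(−0.0000197 × 10000) = 0.821191
Series (A and B): 0.883380 × 0.965992 = 0.853338
Parallel ([0.853338] and C): 1 − (1 − 0.853338)(1 − 0.821191) = 0.9738

0.9738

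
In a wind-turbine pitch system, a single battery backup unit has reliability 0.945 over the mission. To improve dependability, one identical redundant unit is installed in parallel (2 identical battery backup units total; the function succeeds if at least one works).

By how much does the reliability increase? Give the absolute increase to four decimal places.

R_before = 0.945
R_after = 1 − (1 − 0.945)^2 = 0.9970
ΔR = 0.9970 − 0.945 = 0.0520

0.0520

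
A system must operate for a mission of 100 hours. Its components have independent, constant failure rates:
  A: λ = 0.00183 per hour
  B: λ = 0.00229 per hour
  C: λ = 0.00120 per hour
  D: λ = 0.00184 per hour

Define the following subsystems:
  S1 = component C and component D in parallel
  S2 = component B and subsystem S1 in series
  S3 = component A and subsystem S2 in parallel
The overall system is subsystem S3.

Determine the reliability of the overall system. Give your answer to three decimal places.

0.963

R(A) = exp(−0.00183 × 100) = 0.83277
R(B) = exp(−0.00229 × 100) = 0.79533
R(C) = exp(−0.00120 × 100) = 0.88692
R(D) = exp(−0.00184 × 100) = 0.83194
Parallel (C and D): 1 − (1 − 0.88692)(1 − 0.83194) = 0.98100
Series (B and [0.98100]): 0.79533 × 0.98100 = 0.78022
Parallel (A and [0.78022]): 1 − (1 − 0.83277)(1 − 0.78022) = 0.963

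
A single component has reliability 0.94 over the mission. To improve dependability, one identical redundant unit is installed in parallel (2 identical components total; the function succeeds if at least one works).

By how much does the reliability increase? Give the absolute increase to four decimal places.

R_before = 0.94
R_after = 1 − (1 − 0.94)^2 = 0.9964
ΔR = 0.9964 − 0.94 = 0.0564

0.0564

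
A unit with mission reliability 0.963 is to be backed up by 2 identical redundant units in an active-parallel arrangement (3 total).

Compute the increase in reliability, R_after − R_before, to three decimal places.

0.037

R_before = 0.963
R_after = 1 − (1 − 0.963)^3 = 1.000
ΔR = 1.000 − 0.963 = 0.037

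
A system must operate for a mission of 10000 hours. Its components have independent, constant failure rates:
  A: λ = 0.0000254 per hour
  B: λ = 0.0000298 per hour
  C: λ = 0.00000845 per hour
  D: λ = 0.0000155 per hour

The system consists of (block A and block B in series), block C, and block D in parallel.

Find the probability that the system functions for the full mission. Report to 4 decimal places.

0.9951

R(A) = exp(−0.0000254 × 10000) = 0.775692
R(B) = exp(−0.0000298 × 10000) = 0.742301
R(C) = exp(−0.00000845 × 10000) = 0.918972
R(D) = exp(−0.0000155 × 10000) = 0.856415
Series (A and B): 0.775692 × 0.742301 = 0.575797
Parallel ([0.575797], C, and D): 1 − (1 − 0.575797)(1 − 0.918972)(1 − 0.856415) = 0.9951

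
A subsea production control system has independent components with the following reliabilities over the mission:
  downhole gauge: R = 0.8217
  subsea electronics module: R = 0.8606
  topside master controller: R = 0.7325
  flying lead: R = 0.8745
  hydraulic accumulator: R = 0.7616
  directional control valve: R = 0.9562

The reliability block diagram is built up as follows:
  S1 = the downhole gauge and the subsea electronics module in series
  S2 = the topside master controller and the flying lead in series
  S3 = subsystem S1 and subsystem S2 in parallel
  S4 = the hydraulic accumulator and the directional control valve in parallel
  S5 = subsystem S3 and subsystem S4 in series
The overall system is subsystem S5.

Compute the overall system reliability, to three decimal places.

0.885

Series (downhole gauge and subsea electronics module): 0.82170 × 0.86060 = 0.70716
Series (topside master controller and flying lead): 0.73250 × 0.87450 = 0.64057
Parallel ([0.70716] and [0.64057]): 1 − (1 − 0.70716)(1 − 0.64057) = 0.89474
Parallel (hydraulic accumulator and directional control valve): 1 − (1 − 0.76160)(1 − 0.95620) = 0.98956
Series ([0.89474] and [0.98956]): 0.89474 × 0.98956 = 0.885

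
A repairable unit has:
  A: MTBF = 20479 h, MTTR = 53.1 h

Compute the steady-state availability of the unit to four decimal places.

0.9974

A(A) = MTBF/(MTBF+MTTR) = 20479/(20479+53.1) = 0.9974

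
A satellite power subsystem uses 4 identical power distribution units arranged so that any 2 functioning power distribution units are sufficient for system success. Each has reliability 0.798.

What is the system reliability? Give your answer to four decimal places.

0.9720

R = Σ_{i=2}^{4} C(4,i) p^i (1−p)^{4−i} with p = 0.798
C(4,2)·0.798^2·0.202^2 = 0.155905
C(4,3)·0.798^3·0.202^1 = 0.410601
C(4,4)·0.798^4·0.202^0 = 0.405519
Sum = 0.9720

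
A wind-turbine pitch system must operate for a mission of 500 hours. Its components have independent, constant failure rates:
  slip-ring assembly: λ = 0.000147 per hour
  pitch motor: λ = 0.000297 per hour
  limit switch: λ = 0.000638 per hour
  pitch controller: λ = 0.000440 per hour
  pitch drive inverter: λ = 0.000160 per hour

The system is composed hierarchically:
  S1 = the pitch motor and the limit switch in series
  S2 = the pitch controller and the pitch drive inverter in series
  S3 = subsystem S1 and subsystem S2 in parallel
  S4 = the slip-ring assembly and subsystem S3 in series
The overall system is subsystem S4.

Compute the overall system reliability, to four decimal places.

0.8392

R(slip-ring assembly) = exp(−0.000147 × 500) = 0.929136
R(pitch motor) = exp(−0.000297 × 500) = 0.862000
R(limit switch) = exp(−0.000638 × 500) = 0.726876
R(pitch controller) = exp(−0.000440 × 500) = 0.802519
R(pitch drive inverter) = exp(−0.000160 × 500) = 0.923116
Series (pitch motor and limit switch): 0.862000 × 0.726876 = 0.626567
Series (pitch controller and pitch drive inverter): 0.802519 × 0.923116 = 0.740818
Parallel ([0.626567] and [0.740818]): 1 − (1 − 0.626567)(1 − 0.740818) = 0.903213
Series (slip-ring assembly and [0.903213]): 0.929136 × 0.903213 = 0.8392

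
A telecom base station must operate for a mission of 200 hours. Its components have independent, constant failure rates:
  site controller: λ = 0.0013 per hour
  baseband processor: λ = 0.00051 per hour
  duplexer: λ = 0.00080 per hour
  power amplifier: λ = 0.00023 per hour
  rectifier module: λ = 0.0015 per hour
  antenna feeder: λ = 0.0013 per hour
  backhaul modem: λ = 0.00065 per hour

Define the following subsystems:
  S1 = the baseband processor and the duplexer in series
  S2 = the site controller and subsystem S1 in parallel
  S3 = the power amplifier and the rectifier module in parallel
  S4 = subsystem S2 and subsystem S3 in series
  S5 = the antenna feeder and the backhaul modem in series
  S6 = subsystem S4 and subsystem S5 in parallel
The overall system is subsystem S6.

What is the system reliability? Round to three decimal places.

R(site controller) = exp(−0.0013 × 200) = 0.77105
R(baseband processor) = exp(−0.00051 × 200) = 0.90303
R(duplexer) = exp(−0.00080 × 200) = 0.85214
R(power amplifier) = exp(−0.00023 × 200) = 0.95504
R(rectifier module) = exp(−0.0015 × 200) = 0.74082
R(antenna feeder) = exp(−0.0013 × 200) = 0.77105
R(backhaul modem) = exp(−0.00065 × 200) = 0.87810
Series (baseband processor and duplexer): 0.90303 × 0.85214 = 0.76951
Parallel (site controller and [0.76951]): 1 − (1 − 0.77105)(1 − 0.76951) = 0.94723
Parallel (power amplifier and rectifier module): 1 − (1 − 0.95504)(1 − 0.74082) = 0.98835
Series ([0.94723] and [0.98835]): 0.94723 × 0.98835 = 0.93619
Series (antenna feeder and backhaul modem): 0.77105 × 0.87810 = 0.67706
Parallel ([0.93619] and [0.67706]): 1 − (1 − 0.93619)(1 − 0.67706) = 0.979

0.979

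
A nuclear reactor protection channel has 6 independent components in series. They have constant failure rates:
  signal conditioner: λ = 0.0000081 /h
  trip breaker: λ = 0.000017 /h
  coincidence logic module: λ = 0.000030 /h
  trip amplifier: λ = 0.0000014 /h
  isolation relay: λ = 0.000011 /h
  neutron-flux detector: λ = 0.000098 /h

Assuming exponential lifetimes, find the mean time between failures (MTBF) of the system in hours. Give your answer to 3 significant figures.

6040

Series of exponential components: λ_sys = Σ λ_i
λ_sys = 0.0000081 + 0.000017 + 0.000030 + 0.0000014 + 0.000011 + 0.000098 = 1.6550e-04 /h
MTBF = 1 / λ_sys = 6040 h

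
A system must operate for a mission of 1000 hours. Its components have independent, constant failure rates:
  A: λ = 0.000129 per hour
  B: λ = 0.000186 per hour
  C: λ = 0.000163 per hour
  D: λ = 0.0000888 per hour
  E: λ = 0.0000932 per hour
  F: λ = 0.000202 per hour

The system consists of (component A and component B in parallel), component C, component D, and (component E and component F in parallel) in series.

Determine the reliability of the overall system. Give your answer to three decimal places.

0.749

R(A) = exp(−0.000129 × 1000) = 0.87897
R(B) = exp(−0.000186 × 1000) = 0.83027
R(C) = exp(−0.000163 × 1000) = 0.84959
R(D) = exp(−0.0000888 × 1000) = 0.91503
R(E) = exp(−0.0000932 × 1000) = 0.91101
R(F) = exp(−0.000202 × 1000) = 0.81709
Parallel (A and B): 1 − (1 − 0.87897)(1 − 0.83027) = 0.97946
Parallel (E and F): 1 − (1 − 0.91101)(1 − 0.81709) = 0.98372
Series ([0.97946], C, D, and [0.98372]): 0.97946 × 0.84959 × 0.91503 × 0.98372 = 0.749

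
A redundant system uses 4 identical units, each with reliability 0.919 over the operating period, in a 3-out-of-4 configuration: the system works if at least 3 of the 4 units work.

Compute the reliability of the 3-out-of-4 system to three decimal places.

R = Σ_{i=3}^{4} C(4,i) p^i (1−p)^{4−i} with p = 0.919
C(4,3)·0.919^3·0.081^1 = 0.25147
C(4,4)·0.919^4·0.081^0 = 0.71328
Sum = 0.965

0.965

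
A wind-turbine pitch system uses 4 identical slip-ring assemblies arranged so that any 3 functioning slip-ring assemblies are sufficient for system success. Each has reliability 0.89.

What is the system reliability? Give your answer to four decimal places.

R = Σ_{i=3}^{4} C(4,i) p^i (1−p)^{4−i} with p = 0.89
C(4,3)·0.89^3·0.11^1 = 0.310186
C(4,4)·0.89^4·0.11^0 = 0.627422
Sum = 0.9376

0.9376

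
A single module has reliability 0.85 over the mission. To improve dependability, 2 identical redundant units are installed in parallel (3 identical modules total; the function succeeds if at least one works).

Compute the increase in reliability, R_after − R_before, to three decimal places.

0.147

R_before = 0.85
R_after = 1 − (1 − 0.85)^3 = 0.997
ΔR = 0.997 − 0.85 = 0.147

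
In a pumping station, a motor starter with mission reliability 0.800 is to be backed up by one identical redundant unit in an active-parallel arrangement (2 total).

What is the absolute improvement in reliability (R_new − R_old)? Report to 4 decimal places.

0.1600

R_before = 0.800
R_after = 1 − (1 − 0.800)^2 = 0.9600
ΔR = 0.9600 − 0.800 = 0.1600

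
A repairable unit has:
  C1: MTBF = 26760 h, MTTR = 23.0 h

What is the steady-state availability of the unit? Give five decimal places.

A(C1) = MTBF/(MTBF+MTTR) = 26760/(26760+23.0) = 0.99914

0.99914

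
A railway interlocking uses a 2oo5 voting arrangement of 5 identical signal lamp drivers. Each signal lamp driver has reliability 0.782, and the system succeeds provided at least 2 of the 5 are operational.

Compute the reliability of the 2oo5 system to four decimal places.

R = Σ_{i=2}^{5} C(5,i) p^i (1−p)^{5−i} with p = 0.782
C(5,2)·0.782^2·0.218^3 = 0.063355
C(5,3)·0.782^3·0.218^2 = 0.227265
C(5,4)·0.782^4·0.218^1 = 0.407618
C(5,5)·0.782^5·0.218^0 = 0.292438
Sum = 0.9907

0.9907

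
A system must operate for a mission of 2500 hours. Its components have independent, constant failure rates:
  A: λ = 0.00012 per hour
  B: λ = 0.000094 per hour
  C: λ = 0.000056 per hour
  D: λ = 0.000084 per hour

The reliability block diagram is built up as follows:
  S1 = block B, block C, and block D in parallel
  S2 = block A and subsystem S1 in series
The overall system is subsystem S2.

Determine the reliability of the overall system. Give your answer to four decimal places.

0.7370

R(A) = exp(−0.00012 × 2500) = 0.740818
R(B) = exp(−0.000094 × 2500) = 0.790571
R(C) = exp(−0.000056 × 2500) = 0.869358
R(D) = exp(−0.000084 × 2500) = 0.810584
Parallel (B, C, and D): 1 − (1 − 0.790571)(1 − 0.869358)(1 − 0.810584) = 0.994818
Series (A and [0.994818]): 0.740818 × 0.994818 = 0.7370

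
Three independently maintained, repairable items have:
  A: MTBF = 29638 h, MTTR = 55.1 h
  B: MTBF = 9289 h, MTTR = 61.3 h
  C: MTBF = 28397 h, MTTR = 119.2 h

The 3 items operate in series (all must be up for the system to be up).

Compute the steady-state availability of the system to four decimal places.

A(A) = MTBF/(MTBF+MTTR) = 29638/(29638+55.1) = 0.998144
A(B) = MTBF/(MTBF+MTTR) = 9289/(9289+61.3) = 0.993444
A(C) = MTBF/(MTBF+MTTR) = 28397/(28397+119.2) = 0.995820
Series availability: 0.998144 × 0.993444 × 0.995820 = 0.9875

0.9875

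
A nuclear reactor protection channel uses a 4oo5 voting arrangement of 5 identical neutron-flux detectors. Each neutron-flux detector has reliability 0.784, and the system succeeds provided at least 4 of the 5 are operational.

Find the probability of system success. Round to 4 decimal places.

0.7042

R = Σ_{i=4}^{5} C(5,i) p^i (1−p)^{5−i} with p = 0.784
C(5,4)·0.784^4·0.216^1 = 0.408026
C(5,5)·0.784^5·0.216^0 = 0.296197
Sum = 0.7042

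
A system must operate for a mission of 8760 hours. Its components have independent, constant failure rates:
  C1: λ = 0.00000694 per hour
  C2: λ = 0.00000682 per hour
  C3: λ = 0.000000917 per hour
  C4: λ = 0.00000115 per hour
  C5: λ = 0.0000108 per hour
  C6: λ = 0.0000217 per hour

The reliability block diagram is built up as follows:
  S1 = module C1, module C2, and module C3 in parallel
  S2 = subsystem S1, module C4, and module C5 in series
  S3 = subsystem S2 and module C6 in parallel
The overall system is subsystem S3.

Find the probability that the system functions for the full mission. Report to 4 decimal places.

0.9828

R(C1) = exp(−0.00000694 × 8760) = 0.941017
R(C2) = exp(−0.00000682 × 8760) = 0.942006
R(C3) = exp(−0.000000917 × 8760) = 0.991999
R(C4) = exp(−0.00000115 × 8760) = 0.989977
R(C5) = exp(−0.0000108 × 8760) = 0.909729
R(C6) = exp(−0.0000217 × 8760) = 0.826883
Parallel (C1, C2, and C3): 1 − (1 − 0.941017)(1 − 0.942006)(1 − 0.991999) = 0.999973
Series ([0.999973], C4, and C5): 0.999973 × 0.989977 × 0.909729 = 0.900586
Parallel ([0.900586] and C6): 1 − (1 − 0.900586)(1 − 0.826883) = 0.9828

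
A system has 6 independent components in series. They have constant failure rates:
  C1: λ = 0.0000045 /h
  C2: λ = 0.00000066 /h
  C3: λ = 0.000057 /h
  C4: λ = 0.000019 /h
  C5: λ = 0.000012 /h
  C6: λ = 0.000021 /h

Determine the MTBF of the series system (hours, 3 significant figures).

Series of exponential components: λ_sys = Σ λ_i
λ_sys = 0.0000045 + 0.00000066 + 0.000057 + 0.000019 + 0.000012 + 0.000021 = 1.1416e-04 /h
MTBF = 1 / λ_sys = 8760 h

8760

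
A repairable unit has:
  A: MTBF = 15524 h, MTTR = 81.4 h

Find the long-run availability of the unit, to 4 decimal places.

0.9948

A(A) = MTBF/(MTBF+MTTR) = 15524/(15524+81.4) = 0.9948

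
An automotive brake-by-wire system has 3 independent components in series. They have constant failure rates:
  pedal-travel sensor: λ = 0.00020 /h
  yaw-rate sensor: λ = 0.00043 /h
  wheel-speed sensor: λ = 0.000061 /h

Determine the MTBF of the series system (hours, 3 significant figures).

Series of exponential components: λ_sys = Σ λ_i
λ_sys = 0.00020 + 0.00043 + 0.000061 = 6.9100e-04 /h
MTBF = 1 / λ_sys = 1450 h

1450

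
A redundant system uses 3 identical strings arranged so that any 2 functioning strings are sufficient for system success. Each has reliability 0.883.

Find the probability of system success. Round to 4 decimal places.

0.9621

R = Σ_{i=2}^{3} C(3,i) p^i (1−p)^{3−i} with p = 0.883
C(3,2)·0.883^2·0.117^1 = 0.273671
C(3,3)·0.883^3·0.117^0 = 0.688465
Sum = 0.9621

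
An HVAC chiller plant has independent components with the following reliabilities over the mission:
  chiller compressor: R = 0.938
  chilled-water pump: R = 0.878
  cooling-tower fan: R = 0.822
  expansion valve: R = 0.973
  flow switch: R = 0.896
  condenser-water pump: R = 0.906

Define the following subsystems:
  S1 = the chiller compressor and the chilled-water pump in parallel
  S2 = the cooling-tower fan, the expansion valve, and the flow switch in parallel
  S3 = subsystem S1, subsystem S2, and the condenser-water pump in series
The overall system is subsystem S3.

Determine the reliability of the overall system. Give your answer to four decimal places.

0.8987

Parallel (chiller compressor and chilled-water pump): 1 − (1 − 0.938000)(1 − 0.878000) = 0.992436
Parallel (cooling-tower fan, expansion valve, and flow switch): 1 − (1 − 0.822000)(1 − 0.973000)(1 − 0.896000) = 0.999500
Series ([0.992436], [0.999500], and condenser-water pump): 0.992436 × 0.999500 × 0.906000 = 0.8987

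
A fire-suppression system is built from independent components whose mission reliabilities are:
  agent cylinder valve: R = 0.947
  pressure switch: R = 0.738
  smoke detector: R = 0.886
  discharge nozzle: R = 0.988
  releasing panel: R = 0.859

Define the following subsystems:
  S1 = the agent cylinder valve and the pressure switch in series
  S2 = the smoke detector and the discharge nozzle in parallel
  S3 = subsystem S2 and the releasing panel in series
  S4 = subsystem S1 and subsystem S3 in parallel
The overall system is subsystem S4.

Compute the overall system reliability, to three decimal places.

Series (agent cylinder valve and pressure switch): 0.94700 × 0.73800 = 0.69889
Parallel (smoke detector and discharge nozzle): 1 − (1 − 0.88600)(1 − 0.98800) = 0.99863
Series ([0.99863] and releasing panel): 0.99863 × 0.85900 = 0.85782
Parallel ([0.69889] and [0.85782]): 1 − (1 − 0.69889)(1 − 0.85782) = 0.957

0.957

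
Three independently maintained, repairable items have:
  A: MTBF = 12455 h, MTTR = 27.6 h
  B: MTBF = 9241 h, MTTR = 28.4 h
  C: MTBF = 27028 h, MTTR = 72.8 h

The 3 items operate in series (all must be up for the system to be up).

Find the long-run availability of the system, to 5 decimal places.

0.99206

A(A) = MTBF/(MTBF+MTTR) = 12455/(12455+27.6) = 0.997789
A(B) = MTBF/(MTBF+MTTR) = 9241/(9241+28.4) = 0.996936
A(C) = MTBF/(MTBF+MTTR) = 27028/(27028+72.8) = 0.997314
Series availability: 0.997789 × 0.996936 × 0.997314 = 0.99206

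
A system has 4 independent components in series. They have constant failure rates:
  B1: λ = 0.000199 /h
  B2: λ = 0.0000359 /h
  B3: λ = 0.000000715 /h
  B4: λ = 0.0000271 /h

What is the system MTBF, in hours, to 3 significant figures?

Series of exponential components: λ_sys = Σ λ_i
λ_sys = 0.000199 + 0.0000359 + 0.000000715 + 0.0000271 = 2.6272e-04 /h
MTBF = 1 / λ_sys = 3810 h

3810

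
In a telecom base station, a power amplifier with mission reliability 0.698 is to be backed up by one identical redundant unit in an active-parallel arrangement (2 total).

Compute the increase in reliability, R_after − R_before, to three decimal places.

R_before = 0.698
R_after = 1 − (1 − 0.698)^2 = 0.909
ΔR = 0.909 − 0.698 = 0.211

0.211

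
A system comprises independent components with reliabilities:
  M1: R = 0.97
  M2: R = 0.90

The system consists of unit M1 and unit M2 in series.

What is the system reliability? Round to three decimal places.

Series (M1 and M2): 0.97000 × 0.90000 = 0.873

0.873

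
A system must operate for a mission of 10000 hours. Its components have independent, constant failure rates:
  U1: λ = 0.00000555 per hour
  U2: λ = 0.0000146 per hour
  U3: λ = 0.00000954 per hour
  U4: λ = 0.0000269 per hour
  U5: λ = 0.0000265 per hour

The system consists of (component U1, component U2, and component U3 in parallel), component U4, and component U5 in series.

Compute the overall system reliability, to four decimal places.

R(U1) = exp(−0.00000555 × 10000) = 0.946012
R(U2) = exp(−0.0000146 × 10000) = 0.864158
R(U3) = exp(−0.00000954 × 10000) = 0.909009
R(U4) = exp(−0.0000269 × 10000) = 0.764143
R(U5) = exp(−0.0000265 × 10000) = 0.767206
Parallel (U1, U2, and U3): 1 − (1 − 0.946012)(1 − 0.864158)(1 − 0.909009) = 0.999333
Series ([0.999333], U4, and U5): 0.999333 × 0.764143 × 0.767206 = 0.5859

0.5859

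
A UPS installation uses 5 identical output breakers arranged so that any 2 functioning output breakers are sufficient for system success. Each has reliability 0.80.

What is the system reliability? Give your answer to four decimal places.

0.9933

R = Σ_{i=2}^{5} C(5,i) p^i (1−p)^{5−i} with p = 0.80
C(5,2)·0.80^2·0.20^3 = 0.051200
C(5,3)·0.80^3·0.20^2 = 0.204800
C(5,4)·0.80^4·0.20^1 = 0.409600
C(5,5)·0.80^5·0.20^0 = 0.327680
Sum = 0.9933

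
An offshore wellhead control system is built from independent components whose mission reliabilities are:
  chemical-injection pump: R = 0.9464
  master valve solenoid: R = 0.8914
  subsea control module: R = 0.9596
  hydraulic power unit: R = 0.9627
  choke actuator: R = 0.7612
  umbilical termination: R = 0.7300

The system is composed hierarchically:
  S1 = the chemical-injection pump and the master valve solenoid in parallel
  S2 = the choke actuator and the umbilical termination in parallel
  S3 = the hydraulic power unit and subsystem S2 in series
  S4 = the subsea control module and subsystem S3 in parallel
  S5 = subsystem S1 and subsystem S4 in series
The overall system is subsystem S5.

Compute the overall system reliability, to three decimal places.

0.990

Parallel (chemical-injection pump and master valve solenoid): 1 − (1 − 0.94640)(1 − 0.89140) = 0.99418
Parallel (choke actuator and umbilical termination): 1 − (1 − 0.76120)(1 − 0.73000) = 0.93552
Series (hydraulic power unit and [0.93552]): 0.96270 × 0.93552 = 0.90063
Parallel (subsea control module and [0.90063]): 1 − (1 − 0.95960)(1 − 0.90063) = 0.99599
Series ([0.99418] and [0.99599]): 0.99418 × 0.99599 = 0.990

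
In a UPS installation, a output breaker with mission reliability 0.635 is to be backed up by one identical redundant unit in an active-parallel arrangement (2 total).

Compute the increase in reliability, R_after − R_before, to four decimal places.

R_before = 0.635
R_after = 1 − (1 − 0.635)^2 = 0.8668
ΔR = 0.8668 − 0.635 = 0.2318

0.2318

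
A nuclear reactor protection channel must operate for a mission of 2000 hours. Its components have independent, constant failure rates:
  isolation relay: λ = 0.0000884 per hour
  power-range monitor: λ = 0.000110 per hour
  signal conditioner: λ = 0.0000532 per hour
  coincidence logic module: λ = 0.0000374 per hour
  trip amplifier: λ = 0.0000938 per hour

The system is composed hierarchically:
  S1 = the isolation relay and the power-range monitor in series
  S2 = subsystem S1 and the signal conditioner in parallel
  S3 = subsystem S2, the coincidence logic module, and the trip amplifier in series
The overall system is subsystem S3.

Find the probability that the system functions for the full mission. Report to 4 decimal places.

R(isolation relay) = exp(−0.0000884 × 2000) = 0.837947
R(power-range monitor) = exp(−0.000110 × 2000) = 0.802519
R(signal conditioner) = exp(−0.0000532 × 2000) = 0.899065
R(coincidence logic module) = exp(−0.0000374 × 2000) = 0.927929
R(trip amplifier) = exp(−0.0000938 × 2000) = 0.828946
Series (isolation relay and power-range monitor): 0.837947 × 0.802519 = 0.672468
Parallel ([0.672468] and signal conditioner): 1 − (1 − 0.672468)(1 − 0.899065) = 0.966941
Series ([0.966941], coincidence logic module, and trip amplifier): 0.966941 × 0.927929 × 0.828946 = 0.7438

0.7438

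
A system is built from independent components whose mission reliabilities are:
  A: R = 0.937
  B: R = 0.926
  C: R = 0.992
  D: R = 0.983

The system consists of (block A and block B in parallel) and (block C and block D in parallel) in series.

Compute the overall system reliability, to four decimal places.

Parallel (A and B): 1 − (1 − 0.937000)(1 − 0.926000) = 0.995338
Parallel (C and D): 1 − (1 − 0.992000)(1 − 0.983000) = 0.999864
Series ([0.995338] and [0.999864]): 0.995338 × 0.999864 = 0.9952

0.9952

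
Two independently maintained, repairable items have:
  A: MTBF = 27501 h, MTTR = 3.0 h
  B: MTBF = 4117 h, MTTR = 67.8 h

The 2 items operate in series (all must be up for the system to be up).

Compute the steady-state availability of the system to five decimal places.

0.98369

A(A) = MTBF/(MTBF+MTTR) = 27501/(27501+3.0) = 0.999891
A(B) = MTBF/(MTBF+MTTR) = 4117/(4117+67.8) = 0.983799
Series availability: 0.999891 × 0.983799 = 0.98369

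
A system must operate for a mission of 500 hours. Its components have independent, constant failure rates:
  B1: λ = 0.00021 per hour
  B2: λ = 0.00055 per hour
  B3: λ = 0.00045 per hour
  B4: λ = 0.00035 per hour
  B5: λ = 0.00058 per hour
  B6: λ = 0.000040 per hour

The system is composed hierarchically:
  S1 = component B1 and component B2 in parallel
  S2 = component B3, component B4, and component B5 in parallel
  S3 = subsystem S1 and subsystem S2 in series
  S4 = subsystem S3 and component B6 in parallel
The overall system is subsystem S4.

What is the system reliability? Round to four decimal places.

0.9994

R(B1) = exp(−0.00021 × 500) = 0.900325
R(B2) = exp(−0.00055 × 500) = 0.759572
R(B3) = exp(−0.00045 × 500) = 0.798516
R(B4) = exp(−0.00035 × 500) = 0.839457
R(B5) = exp(−0.00058 × 500) = 0.748264
R(B6) = exp(−0.000040 × 500) = 0.980199
Parallel (B1 and B2): 1 − (1 − 0.900325)(1 − 0.759572) = 0.976035
Parallel (B3, B4, and B5): 1 − (1 − 0.798516)(1 − 0.839457)(1 − 0.748264) = 0.991857
Series ([0.976035] and [0.991857]): 0.976035 × 0.991857 = 0.968087
Parallel ([0.968087] and B6): 1 − (1 − 0.968087)(1 − 0.980199) = 0.9994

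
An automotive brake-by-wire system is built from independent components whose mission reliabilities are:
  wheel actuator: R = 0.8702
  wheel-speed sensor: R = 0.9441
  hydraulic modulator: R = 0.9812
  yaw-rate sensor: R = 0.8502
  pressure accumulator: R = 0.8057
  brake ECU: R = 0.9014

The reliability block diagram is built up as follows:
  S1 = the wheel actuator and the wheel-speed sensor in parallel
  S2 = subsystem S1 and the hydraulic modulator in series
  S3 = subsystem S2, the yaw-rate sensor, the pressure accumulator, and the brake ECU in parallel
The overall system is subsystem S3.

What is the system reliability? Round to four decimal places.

Parallel (wheel actuator and wheel-speed sensor): 1 − (1 − 0.870200)(1 − 0.944100) = 0.992744
Series ([0.992744] and hydraulic modulator): 0.992744 × 0.981200 = 0.974080
Parallel ([0.974080], yaw-rate sensor, pressure accumulator, and brake ECU): 1 − (1 − 0.974080)(1 − 0.850200)(1 − 0.805700)(1 − 0.901400) = 0.9999

0.9999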